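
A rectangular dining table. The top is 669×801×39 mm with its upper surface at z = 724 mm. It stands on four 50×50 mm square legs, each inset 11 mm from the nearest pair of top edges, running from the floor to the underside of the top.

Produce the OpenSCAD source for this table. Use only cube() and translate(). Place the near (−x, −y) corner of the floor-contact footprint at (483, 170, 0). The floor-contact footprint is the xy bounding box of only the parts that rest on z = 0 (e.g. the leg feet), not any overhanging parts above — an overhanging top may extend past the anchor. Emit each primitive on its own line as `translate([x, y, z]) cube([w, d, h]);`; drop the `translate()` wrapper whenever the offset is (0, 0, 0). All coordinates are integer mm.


translate([472, 159, 685]) cube([669, 801, 39]);
translate([483, 170, 0]) cube([50, 50, 685]);
translate([1080, 170, 0]) cube([50, 50, 685]);
translate([483, 899, 0]) cube([50, 50, 685]);
translate([1080, 899, 0]) cube([50, 50, 685]);


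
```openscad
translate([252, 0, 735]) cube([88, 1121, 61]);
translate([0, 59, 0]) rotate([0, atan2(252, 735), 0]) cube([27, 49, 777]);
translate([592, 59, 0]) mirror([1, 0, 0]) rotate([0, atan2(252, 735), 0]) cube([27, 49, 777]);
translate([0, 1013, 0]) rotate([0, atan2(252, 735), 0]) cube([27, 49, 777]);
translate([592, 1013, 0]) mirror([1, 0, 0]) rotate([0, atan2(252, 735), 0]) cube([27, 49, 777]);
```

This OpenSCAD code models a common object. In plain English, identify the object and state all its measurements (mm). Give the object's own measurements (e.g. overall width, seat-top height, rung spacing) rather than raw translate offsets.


A sawhorse. A 88×1121×61 mm beam (x, y, z) sits on two A-frame leg pairs. Each pair is two raked legs of 27×49 mm section (49 mm along y) splaying symmetrically in x. Each leg rises 735 mm vertically over 252 mm of horizontal reach and is 777 mm long along its own axis. Every leg's outer bottom edge rests on the floor and its outer top edge meets a bottom edge of the beam — the left legs (tilting toward +x) meet the beam's −x bottom edge, the right legs (their mirror images, tilting toward −x) meet its +x bottom edge — so the leg tops tuck under the beam, the beam's underside is 735 mm above the floor, and the feet are 592 mm apart outside-to-outside with the beam centred between them. The two leg pairs are set in 59 mm from either end of the beam.


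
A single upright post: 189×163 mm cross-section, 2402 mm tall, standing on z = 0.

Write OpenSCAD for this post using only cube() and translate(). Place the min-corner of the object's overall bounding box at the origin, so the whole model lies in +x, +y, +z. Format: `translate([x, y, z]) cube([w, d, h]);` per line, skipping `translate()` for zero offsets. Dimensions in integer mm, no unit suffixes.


cube([189, 163, 2402]);


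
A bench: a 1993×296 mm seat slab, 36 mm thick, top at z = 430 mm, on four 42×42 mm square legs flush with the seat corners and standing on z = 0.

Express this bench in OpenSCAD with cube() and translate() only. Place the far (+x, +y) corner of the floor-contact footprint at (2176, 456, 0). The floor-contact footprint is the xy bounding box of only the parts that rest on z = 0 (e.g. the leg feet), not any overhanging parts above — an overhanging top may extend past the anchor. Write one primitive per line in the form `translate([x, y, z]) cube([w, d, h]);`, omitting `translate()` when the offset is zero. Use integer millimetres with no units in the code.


// leg_h = 430 − 36 = 394
translate([183, 160, 394]) cube([1993, 296, 36]);
translate([183, 160, 0]) cube([42, 42, 394]);
translate([183, 414, 0]) cube([42, 42, 394]);
translate([2134, 160, 0]) cube([42, 42, 394]);
translate([2134, 414, 0]) cube([42, 42, 394]);


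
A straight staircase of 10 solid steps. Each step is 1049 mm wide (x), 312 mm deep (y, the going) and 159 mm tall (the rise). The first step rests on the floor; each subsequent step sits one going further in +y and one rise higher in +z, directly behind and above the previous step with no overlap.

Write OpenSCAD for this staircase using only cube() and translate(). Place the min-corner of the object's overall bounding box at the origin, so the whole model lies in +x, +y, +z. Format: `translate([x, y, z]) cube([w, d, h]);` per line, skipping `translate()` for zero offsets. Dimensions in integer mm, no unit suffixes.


cube([1049, 312, 159]);
translate([0, 312, 159]) cube([1049, 312, 159]);
translate([0, 624, 318]) cube([1049, 312, 159]);
translate([0, 936, 477]) cube([1049, 312, 159]);
translate([0, 1248, 636]) cube([1049, 312, 159]);
translate([0, 1560, 795]) cube([1049, 312, 159]);
translate([0, 1872, 954]) cube([1049, 312, 159]);
translate([0, 2184, 1113]) cube([1049, 312, 159]);
translate([0, 2496, 1272]) cube([1049, 312, 159]);
translate([0, 2808, 1431]) cube([1049, 312, 159]);


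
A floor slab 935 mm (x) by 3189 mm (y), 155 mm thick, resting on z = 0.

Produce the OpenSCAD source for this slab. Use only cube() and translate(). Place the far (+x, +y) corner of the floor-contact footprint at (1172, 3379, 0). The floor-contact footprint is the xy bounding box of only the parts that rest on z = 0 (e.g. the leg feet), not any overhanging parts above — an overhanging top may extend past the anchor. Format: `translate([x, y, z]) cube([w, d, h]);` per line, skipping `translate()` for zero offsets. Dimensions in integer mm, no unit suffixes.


translate([237, 190, 0]) cube([935, 3189, 155]);


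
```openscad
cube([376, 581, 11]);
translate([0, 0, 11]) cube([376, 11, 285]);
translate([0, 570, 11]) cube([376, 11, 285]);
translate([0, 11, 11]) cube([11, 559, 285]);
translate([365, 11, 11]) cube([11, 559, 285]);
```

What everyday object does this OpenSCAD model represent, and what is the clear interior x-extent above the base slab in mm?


An open box. The internal width is 354 mm.

A 376×581 base slab with four walls standing on it — an open box. The base is 376 mm wide and the walls are 11 mm thick, so the internal width is 376 − 2 × 11 = 354 mm.


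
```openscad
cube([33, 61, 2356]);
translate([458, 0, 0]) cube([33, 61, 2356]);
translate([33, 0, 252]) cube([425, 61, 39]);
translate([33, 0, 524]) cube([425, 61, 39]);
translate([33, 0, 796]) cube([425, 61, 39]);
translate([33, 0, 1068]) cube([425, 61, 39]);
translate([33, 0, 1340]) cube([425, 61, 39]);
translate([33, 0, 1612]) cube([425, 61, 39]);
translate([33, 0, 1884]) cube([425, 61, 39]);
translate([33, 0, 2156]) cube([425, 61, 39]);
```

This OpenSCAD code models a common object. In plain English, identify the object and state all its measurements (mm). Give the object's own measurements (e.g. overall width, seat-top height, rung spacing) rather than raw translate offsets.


A straight ladder. Two 33×61 mm vertical rails, 2356 mm tall, stand 491 mm apart (outside-to-outside) with their front faces coplanar on the −y side. 8 rungs, each 61 mm deep and 39 mm tall, span between the inner faces of the rails, front faces flush with the rails. The lowest rung's underside is at z = 252 mm and rungs are spaced 272 mm apart (underside to underside).


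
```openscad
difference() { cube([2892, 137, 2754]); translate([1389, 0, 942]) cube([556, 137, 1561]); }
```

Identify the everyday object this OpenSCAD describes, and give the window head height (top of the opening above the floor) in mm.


A wall with a window opening. The window head height is 2503 mm.

A wall with a rectangular opening subtracted — a window. Sill at z = 942, opening 1561 mm tall, so the head is at 942 + 1561 = 2503 mm.


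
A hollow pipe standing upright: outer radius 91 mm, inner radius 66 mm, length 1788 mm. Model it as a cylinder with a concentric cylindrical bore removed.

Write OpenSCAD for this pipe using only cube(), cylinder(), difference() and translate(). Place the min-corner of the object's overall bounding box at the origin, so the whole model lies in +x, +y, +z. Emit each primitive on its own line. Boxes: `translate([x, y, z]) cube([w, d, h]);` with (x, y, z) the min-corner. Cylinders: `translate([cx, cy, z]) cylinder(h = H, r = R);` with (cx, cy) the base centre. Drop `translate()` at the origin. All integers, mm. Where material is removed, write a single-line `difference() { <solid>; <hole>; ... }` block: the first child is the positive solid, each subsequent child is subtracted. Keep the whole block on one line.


difference() { translate([91, 91, 0]) cylinder(h = 1788, r = 91); translate([91, 91, 0]) cylinder(h = 1788, r = 66); }


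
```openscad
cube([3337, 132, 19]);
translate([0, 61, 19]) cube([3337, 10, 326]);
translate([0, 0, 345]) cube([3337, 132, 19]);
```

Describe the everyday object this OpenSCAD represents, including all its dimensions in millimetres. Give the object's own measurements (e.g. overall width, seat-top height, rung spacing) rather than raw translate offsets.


An I-beam lying along x, 3337 mm long. Overall section height 364 mm. Two flanges 132 mm wide (y) and 19 mm thick, one on the floor and one at the top; a web 10 mm thick runs between them, centred on the flange width.


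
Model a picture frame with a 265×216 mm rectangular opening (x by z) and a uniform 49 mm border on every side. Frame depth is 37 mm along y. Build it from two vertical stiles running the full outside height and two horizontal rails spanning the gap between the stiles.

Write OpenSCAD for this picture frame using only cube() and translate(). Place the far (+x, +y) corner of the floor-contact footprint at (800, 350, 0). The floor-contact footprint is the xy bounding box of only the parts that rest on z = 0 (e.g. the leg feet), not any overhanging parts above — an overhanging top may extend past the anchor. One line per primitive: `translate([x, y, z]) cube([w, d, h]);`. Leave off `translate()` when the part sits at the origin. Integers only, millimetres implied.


translate([437, 313, 0]) cube([49, 37, 314]);
translate([751, 313, 0]) cube([49, 37, 314]);
translate([486, 313, 0]) cube([265, 37, 49]);
translate([486, 313, 265]) cube([265, 37, 49]);


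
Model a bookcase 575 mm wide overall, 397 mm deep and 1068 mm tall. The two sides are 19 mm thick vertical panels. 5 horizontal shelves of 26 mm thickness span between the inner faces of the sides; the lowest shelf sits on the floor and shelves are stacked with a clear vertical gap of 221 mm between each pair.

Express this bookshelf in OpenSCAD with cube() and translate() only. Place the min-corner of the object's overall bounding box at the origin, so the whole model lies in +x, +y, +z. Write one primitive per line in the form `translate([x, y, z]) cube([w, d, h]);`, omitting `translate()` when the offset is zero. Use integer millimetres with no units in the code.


cube([19, 397, 1068]);
translate([556, 0, 0]) cube([19, 397, 1068]);
translate([19, 0, 0]) cube([537, 397, 26]);
translate([19, 0, 247]) cube([537, 397, 26]);
translate([19, 0, 494]) cube([537, 397, 26]);
translate([19, 0, 741]) cube([537, 397, 26]);
translate([19, 0, 988]) cube([537, 397, 26]);


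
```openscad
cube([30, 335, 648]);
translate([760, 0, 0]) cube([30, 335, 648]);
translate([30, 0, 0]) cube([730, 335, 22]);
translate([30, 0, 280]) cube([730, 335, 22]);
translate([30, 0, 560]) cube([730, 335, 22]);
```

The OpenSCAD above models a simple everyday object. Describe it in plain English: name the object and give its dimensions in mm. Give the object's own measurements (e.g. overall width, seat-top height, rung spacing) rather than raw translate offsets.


An open bookshelf. Two side panels, each 30 mm thick, 335 mm deep and 648 mm tall, stand 790 mm apart (outside-to-outside). Between them sit 3 shelves, each 22 mm thick and 335 mm deep, spanning the full gap between the sides. The bottom shelf rests on the floor (its underside at z = 0) and the clear gap between one shelf's top and the next shelf's underside is 258 mm.


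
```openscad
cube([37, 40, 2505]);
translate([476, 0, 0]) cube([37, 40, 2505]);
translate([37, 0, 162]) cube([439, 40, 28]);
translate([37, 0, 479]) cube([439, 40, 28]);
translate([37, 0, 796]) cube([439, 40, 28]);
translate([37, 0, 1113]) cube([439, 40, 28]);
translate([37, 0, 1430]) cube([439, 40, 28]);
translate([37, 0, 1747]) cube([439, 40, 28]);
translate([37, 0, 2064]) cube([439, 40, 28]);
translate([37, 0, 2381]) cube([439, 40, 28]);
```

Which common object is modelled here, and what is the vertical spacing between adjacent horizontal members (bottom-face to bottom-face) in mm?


A ladder. The rung spacing is 317 mm.

Two tall 37×40 posts with 8 short bars between them — a ladder. Adjacent rungs sit at z = 162 and z = 479, so the spacing is 479 − 162 = 317 mm.


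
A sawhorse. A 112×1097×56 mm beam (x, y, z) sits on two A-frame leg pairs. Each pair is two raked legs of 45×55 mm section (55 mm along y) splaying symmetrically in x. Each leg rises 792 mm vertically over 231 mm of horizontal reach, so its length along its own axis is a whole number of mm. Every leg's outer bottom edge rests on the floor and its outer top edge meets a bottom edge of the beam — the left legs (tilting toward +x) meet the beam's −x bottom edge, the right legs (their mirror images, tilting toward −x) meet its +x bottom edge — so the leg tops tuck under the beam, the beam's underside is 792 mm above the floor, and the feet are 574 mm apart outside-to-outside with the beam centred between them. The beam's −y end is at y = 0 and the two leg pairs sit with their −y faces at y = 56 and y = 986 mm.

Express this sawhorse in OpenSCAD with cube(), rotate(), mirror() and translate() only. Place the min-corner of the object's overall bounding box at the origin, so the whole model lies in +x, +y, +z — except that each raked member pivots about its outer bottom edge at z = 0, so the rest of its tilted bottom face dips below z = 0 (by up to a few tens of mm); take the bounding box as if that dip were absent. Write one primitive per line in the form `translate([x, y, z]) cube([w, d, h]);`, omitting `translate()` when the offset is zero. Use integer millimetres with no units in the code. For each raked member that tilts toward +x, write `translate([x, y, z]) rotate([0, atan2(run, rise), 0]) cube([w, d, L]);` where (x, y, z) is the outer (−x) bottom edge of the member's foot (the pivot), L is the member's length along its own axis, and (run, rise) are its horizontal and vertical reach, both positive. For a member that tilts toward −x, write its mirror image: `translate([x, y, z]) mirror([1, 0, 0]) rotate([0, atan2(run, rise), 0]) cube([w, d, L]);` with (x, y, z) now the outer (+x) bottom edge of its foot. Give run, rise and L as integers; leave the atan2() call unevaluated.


translate([231, 0, 792]) cube([112, 1097, 56]);
translate([0, 56, 0]) rotate([0, atan2(231, 792), 0]) cube([45, 55, 825]);
translate([574, 56, 0]) mirror([1, 0, 0]) rotate([0, atan2(231, 792), 0]) cube([45, 55, 825]);
translate([0, 986, 0]) rotate([0, atan2(231, 792), 0]) cube([45, 55, 825]);
translate([574, 986, 0]) mirror([1, 0, 0]) rotate([0, atan2(231, 792), 0]) cube([45, 55, 825]);


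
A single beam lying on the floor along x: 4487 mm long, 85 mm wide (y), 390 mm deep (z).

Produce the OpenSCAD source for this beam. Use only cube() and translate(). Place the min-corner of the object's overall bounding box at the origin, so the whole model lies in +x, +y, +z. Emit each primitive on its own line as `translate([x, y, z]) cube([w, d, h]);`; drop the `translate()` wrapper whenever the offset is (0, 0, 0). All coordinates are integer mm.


cube([4487, 85, 390]);


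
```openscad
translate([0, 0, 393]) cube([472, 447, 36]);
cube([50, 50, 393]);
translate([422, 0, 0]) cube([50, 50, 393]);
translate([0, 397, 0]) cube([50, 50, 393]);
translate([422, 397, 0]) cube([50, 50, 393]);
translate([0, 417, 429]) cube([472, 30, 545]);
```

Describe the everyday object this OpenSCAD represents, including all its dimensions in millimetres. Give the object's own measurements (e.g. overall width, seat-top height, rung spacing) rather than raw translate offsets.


A chair. The seat is a 472×447×36 mm slab with its top at z = 429 mm, on four 50×50 mm corner legs (flush with the seat edges, standing on z = 0). A flat backrest 30 mm thick, 545 mm tall, spans the full seat width and rises from the seat top along its +y edge, rear face flush with the rear of the seat.


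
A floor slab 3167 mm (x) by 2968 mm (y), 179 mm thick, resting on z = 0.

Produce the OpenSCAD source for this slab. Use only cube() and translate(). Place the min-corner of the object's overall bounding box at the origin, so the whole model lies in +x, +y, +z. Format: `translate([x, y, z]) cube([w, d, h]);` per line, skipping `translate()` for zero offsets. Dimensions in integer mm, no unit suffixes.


cube([3167, 2968, 179]);


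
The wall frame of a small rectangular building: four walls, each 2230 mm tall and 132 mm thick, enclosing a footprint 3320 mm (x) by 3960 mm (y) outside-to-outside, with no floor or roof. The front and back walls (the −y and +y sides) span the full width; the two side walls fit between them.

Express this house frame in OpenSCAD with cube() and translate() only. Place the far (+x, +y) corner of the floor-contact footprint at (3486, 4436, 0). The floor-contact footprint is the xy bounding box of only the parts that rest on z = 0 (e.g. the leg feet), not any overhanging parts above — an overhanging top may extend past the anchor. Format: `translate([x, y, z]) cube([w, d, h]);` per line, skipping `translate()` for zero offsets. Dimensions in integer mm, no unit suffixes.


translate([166, 476, 0]) cube([3320, 132, 2230]);
translate([166, 4304, 0]) cube([3320, 132, 2230]);
translate([166, 608, 0]) cube([132, 3696, 2230]);
translate([3354, 608, 0]) cube([132, 3696, 2230]);


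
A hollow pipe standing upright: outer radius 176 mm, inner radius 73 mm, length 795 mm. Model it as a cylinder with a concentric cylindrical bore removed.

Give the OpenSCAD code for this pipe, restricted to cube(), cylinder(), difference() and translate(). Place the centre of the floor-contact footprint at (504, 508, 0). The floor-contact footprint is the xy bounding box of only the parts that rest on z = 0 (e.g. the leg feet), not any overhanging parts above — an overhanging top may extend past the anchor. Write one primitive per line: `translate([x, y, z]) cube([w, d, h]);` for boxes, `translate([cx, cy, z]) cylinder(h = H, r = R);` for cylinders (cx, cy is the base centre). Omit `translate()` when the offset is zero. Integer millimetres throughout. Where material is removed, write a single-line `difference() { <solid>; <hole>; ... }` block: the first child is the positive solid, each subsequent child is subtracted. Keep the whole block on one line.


difference() { translate([504, 508, 0]) cylinder(h = 795, r = 176); translate([504, 508, 0]) cylinder(h = 795, r = 73); }


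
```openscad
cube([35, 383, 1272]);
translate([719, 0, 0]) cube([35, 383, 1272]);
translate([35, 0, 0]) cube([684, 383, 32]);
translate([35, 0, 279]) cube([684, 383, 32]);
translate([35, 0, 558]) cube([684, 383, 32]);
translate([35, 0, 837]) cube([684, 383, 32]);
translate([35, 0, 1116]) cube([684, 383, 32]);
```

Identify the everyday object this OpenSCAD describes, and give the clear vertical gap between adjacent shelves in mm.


A bookshelf. The clear shelf gap is 247 mm.

Two tall side panels with 5 horizontal boards between them — a bookshelf. The first two shelf undersides are at z = 0 and z = 279; with shelf thickness 32, the clear gap is 279 − 0 − 32 = 247 mm.


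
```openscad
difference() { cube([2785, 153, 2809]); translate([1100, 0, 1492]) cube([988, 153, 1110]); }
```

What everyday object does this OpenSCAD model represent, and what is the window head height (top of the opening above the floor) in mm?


A wall with a window opening. The window head height is 2602 mm.

A wall with a rectangular opening subtracted — a window. Sill at z = 1492, opening 1110 mm tall, so the head is at 1492 + 1110 = 2602 mm.


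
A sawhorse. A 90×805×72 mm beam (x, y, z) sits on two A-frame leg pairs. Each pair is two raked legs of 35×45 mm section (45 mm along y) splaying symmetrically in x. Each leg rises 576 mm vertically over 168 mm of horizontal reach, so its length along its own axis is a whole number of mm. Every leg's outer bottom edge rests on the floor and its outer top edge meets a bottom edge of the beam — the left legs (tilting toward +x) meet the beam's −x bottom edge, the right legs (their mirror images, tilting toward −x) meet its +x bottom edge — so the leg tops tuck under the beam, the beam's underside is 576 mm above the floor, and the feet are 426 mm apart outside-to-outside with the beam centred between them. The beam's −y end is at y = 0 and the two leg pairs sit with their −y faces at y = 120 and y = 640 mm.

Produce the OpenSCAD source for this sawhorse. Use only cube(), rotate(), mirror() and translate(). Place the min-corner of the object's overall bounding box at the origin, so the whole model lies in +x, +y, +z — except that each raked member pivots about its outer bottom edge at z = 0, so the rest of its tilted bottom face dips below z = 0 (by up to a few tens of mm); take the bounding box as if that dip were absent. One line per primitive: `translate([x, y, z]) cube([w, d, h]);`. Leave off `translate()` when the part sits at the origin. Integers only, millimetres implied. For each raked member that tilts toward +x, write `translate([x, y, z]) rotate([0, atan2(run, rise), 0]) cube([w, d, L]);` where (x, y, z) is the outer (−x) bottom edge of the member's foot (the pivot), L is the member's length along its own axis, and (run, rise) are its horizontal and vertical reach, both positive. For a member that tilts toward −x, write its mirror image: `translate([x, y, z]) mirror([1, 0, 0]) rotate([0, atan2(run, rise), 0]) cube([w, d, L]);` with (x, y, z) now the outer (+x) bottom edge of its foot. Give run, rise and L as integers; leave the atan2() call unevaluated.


// leg length = √(168² + 576²) = 600
// right-leg outer foot x = 2·168 + 90 = 426
// beam min-corner = (168, 0, 576)
translate([168, 0, 576]) cube([90, 805, 72]);
translate([0, 120, 0]) rotate([0, atan2(168, 576), 0]) cube([35, 45, 600]);
translate([426, 120, 0]) mirror([1, 0, 0]) rotate([0, atan2(168, 576), 0]) cube([35, 45, 600]);
translate([0, 640, 0]) rotate([0, atan2(168, 576), 0]) cube([35, 45, 600]);
translate([426, 640, 0]) mirror([1, 0, 0]) rotate([0, atan2(168, 576), 0]) cube([35, 45, 600]);


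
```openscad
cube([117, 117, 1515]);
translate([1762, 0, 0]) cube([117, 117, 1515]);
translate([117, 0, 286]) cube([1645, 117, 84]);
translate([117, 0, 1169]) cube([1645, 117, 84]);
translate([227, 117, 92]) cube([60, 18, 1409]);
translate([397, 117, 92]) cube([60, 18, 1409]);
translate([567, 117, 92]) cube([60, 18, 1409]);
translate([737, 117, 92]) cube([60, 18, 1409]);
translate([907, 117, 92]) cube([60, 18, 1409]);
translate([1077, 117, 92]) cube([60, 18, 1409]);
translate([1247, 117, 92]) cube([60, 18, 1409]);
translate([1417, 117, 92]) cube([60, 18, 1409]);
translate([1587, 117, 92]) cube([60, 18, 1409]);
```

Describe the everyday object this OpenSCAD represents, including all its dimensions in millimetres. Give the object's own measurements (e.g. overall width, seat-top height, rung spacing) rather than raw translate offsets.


A fence section. Two 117×117 mm posts, 1515 mm tall, stand on the floor with a clear span of 1645 mm between their inner faces. Two horizontal rails of 117×84 mm section span the gap between the posts with their undersides at z = 286 mm and z = 1169 mm, flush with the posts' −y face. 9 pickets, each 60 mm wide, 18 mm thick and 1409 mm tall, are fixed to the +y face of the rails with their bottoms at z = 92 mm, spaced across the span with a 110 mm gap after the −x post and between neighbouring pickets, with 115 mm left before the +x post.


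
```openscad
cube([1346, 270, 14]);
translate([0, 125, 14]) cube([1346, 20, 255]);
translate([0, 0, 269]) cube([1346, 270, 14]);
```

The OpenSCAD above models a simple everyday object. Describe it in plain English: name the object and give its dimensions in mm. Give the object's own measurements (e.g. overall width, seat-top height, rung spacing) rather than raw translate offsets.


An I-beam lying along x, 1346 mm long. Overall section height 283 mm. Two flanges 270 mm wide (y) and 14 mm thick, one on the floor and one at the top; a web 20 mm thick runs between them, centred on the flange width.


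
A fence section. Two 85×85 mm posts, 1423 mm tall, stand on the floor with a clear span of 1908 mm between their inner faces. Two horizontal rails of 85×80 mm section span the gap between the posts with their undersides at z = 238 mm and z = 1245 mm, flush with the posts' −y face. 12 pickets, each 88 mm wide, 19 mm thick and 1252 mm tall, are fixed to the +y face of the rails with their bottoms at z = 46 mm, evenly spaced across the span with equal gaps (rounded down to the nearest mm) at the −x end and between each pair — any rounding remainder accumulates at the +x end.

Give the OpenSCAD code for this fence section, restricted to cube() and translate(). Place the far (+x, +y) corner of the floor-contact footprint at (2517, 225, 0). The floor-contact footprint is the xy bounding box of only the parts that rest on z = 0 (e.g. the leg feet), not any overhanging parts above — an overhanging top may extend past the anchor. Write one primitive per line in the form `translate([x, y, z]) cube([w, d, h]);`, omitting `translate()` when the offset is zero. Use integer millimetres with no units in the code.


translate([439, 140, 0]) cube([85, 85, 1423]);
translate([2432, 140, 0]) cube([85, 85, 1423]);
translate([524, 140, 238]) cube([1908, 85, 80]);
translate([524, 140, 1245]) cube([1908, 85, 80]);
translate([589, 225, 46]) cube([88, 19, 1252]);
translate([742, 225, 46]) cube([88, 19, 1252]);
translate([895, 225, 46]) cube([88, 19, 1252]);
translate([1048, 225, 46]) cube([88, 19, 1252]);
translate([1201, 225, 46]) cube([88, 19, 1252]);
translate([1354, 225, 46]) cube([88, 19, 1252]);
translate([1507, 225, 46]) cube([88, 19, 1252]);
translate([1660, 225, 46]) cube([88, 19, 1252]);
translate([1813, 225, 46]) cube([88, 19, 1252]);
translate([1966, 225, 46]) cube([88, 19, 1252]);
translate([2119, 225, 46]) cube([88, 19, 1252]);
translate([2272, 225, 46]) cube([88, 19, 1252]);


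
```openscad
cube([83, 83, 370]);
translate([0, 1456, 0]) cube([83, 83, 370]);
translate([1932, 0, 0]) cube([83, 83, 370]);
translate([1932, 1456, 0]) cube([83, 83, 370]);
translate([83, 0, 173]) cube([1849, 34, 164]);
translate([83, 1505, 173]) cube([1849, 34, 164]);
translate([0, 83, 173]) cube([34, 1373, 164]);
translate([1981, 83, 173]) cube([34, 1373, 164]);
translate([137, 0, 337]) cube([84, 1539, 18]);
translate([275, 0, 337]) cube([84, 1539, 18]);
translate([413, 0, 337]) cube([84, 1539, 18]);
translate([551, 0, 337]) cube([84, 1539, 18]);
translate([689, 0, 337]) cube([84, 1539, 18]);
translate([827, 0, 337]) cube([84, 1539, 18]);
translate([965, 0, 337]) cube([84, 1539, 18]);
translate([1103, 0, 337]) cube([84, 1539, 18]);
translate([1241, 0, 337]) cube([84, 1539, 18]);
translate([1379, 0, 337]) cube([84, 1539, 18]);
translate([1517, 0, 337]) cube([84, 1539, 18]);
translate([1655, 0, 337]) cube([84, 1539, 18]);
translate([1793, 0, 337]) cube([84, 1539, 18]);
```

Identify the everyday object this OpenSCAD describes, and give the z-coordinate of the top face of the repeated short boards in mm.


A bed frame. The slat-top height is 355 mm.

Four posts, four rails, and a row of slats — a bed frame. Slats sit on the rails at z = 173 + 164 = 337; with slat thickness 18, the top is 355 mm.


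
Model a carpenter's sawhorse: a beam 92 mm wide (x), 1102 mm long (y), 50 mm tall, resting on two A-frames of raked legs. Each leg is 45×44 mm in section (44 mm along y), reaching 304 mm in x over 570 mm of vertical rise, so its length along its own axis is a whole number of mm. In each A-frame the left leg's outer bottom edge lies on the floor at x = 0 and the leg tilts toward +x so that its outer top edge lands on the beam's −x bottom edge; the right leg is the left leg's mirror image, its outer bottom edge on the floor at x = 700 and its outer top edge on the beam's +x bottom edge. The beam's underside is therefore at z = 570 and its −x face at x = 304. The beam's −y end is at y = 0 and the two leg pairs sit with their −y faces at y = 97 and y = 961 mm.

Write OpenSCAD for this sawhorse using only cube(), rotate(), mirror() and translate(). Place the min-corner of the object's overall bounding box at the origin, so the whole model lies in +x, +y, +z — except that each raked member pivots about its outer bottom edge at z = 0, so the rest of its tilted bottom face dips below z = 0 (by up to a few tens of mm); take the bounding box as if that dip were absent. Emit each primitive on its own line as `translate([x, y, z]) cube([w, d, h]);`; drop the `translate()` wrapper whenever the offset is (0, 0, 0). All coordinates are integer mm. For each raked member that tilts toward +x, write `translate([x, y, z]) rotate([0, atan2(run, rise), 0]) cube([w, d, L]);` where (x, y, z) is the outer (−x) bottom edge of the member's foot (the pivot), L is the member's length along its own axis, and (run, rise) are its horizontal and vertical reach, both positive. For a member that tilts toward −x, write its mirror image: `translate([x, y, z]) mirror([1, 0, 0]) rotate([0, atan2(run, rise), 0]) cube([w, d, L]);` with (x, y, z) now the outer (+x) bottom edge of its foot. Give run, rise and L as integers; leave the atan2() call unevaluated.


// leg length = √(304² + 570²) = 646
// right-leg outer foot x = 2·304 + 92 = 700
// beam min-corner = (304, 0, 570)
translate([304, 0, 570]) cube([92, 1102, 50]);
translate([0, 97, 0]) rotate([0, atan2(304, 570), 0]) cube([45, 44, 646]);
translate([700, 97, 0]) mirror([1, 0, 0]) rotate([0, atan2(304, 570), 0]) cube([45, 44, 646]);
translate([0, 961, 0]) rotate([0, atan2(304, 570), 0]) cube([45, 44, 646]);
translate([700, 961, 0]) mirror([1, 0, 0]) rotate([0, atan2(304, 570), 0]) cube([45, 44, 646]);


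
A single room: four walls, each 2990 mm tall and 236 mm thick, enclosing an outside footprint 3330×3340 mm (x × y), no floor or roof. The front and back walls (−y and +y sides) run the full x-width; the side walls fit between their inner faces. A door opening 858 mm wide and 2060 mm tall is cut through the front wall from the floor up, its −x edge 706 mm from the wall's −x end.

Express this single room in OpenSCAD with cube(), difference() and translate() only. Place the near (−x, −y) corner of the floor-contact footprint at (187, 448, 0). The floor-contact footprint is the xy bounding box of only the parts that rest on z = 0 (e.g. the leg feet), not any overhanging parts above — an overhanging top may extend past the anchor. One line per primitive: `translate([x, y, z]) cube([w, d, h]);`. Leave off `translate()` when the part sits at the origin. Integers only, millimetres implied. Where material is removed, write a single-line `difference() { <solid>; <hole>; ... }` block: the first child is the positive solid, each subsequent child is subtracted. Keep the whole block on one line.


difference() { translate([187, 448, 0]) cube([3330, 236, 2990]); translate([893, 448, 0]) cube([858, 236, 2060]); }
translate([187, 3552, 0]) cube([3330, 236, 2990]);
translate([187, 684, 0]) cube([236, 2868, 2990]);
translate([3281, 684, 0]) cube([236, 2868, 2990]);


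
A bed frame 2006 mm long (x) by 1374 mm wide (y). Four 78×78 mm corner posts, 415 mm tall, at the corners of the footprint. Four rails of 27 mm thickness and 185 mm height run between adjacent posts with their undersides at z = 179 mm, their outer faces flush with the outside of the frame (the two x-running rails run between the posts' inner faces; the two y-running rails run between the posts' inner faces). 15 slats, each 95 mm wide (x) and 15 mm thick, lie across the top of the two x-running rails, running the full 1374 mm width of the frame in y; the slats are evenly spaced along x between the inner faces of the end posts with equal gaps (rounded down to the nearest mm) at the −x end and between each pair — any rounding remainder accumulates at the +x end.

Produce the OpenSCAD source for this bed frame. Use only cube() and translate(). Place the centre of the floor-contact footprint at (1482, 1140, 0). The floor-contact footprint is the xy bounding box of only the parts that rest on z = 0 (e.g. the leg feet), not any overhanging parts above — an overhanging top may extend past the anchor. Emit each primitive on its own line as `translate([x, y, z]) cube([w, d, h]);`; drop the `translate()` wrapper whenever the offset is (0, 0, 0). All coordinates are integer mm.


// slat z = rail_z + rail_h = 179 + 185 = 364
// slat gap = ⌊(1850 − 15·95) / 16⌋ = 26
translate([479, 453, 0]) cube([78, 78, 415]);
translate([479, 1749, 0]) cube([78, 78, 415]);
translate([2407, 453, 0]) cube([78, 78, 415]);
translate([2407, 1749, 0]) cube([78, 78, 415]);
translate([557, 453, 179]) cube([1850, 27, 185]);
translate([557, 1800, 179]) cube([1850, 27, 185]);
translate([479, 531, 179]) cube([27, 1218, 185]);
translate([2458, 531, 179]) cube([27, 1218, 185]);
translate([583, 453, 364]) cube([95, 1374, 15]);
translate([704, 453, 364]) cube([95, 1374, 15]);
translate([825, 453, 364]) cube([95, 1374, 15]);
translate([946, 453, 364]) cube([95, 1374, 15]);
translate([1067, 453, 364]) cube([95, 1374, 15]);
translate([1188, 453, 364]) cube([95, 1374, 15]);
translate([1309, 453, 364]) cube([95, 1374, 15]);
translate([1430, 453, 364]) cube([95, 1374, 15]);
translate([1551, 453, 364]) cube([95, 1374, 15]);
translate([1672, 453, 364]) cube([95, 1374, 15]);
translate([1793, 453, 364]) cube([95, 1374, 15]);
translate([1914, 453, 364]) cube([95, 1374, 15]);
translate([2035, 453, 364]) cube([95, 1374, 15]);
translate([2156, 453, 364]) cube([95, 1374, 15]);
translate([2277, 453, 364]) cube([95, 1374, 15]);


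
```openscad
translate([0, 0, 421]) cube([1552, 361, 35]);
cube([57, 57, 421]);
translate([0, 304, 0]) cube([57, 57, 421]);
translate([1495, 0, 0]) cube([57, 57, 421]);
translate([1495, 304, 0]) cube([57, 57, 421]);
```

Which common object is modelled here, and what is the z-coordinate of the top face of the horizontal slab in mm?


A bench. The seat-top height is 456 mm.

A long slab on four corner posts — a bench. The slab sits at z = 421 with thickness 35, so the top is 421 + 35 = 456 mm.


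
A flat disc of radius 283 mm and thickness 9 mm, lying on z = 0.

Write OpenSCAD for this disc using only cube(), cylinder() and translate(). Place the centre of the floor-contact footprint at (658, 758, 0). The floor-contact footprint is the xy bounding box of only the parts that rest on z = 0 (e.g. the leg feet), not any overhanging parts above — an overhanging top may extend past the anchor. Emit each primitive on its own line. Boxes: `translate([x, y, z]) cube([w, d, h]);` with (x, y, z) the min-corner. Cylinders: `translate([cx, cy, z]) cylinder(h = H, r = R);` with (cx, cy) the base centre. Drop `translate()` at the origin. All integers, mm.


translate([658, 758, 0]) cylinder(h = 9, r = 283);


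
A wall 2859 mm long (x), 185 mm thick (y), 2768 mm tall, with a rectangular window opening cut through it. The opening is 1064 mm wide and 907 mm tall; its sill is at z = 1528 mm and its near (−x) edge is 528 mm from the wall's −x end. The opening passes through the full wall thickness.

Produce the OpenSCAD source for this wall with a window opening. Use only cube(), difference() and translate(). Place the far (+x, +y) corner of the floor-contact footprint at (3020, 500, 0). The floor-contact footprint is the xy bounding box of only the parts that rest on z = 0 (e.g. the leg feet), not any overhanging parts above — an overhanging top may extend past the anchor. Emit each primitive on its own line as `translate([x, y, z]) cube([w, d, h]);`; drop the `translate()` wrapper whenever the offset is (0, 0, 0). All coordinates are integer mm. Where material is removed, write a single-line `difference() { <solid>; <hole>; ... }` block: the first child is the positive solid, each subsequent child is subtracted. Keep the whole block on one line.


difference() { translate([161, 315, 0]) cube([2859, 185, 2768]); translate([689, 315, 1528]) cube([1064, 185, 907]); }


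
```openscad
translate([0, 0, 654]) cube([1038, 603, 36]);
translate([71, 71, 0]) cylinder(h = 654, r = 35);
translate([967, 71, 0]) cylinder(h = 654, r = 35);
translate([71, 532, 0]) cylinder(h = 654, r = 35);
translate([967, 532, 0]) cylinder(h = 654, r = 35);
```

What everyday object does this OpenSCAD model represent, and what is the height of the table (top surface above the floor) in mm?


A table. The table height is 690 mm.

A 1038×603×36 slab sits at z = 654 on four Ø70 mm round legs — a table. The top surface is at 654 + 36 = 690 mm.


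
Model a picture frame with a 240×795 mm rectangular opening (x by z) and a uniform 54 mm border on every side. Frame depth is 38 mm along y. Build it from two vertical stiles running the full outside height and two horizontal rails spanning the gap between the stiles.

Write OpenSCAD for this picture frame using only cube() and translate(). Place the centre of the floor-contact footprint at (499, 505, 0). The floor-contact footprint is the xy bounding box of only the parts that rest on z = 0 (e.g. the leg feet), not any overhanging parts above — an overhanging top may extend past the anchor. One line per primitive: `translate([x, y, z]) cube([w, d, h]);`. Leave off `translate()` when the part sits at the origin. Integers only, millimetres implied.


translate([325, 486, 0]) cube([54, 38, 903]);
translate([619, 486, 0]) cube([54, 38, 903]);
translate([379, 486, 0]) cube([240, 38, 54]);
translate([379, 486, 849]) cube([240, 38, 54]);


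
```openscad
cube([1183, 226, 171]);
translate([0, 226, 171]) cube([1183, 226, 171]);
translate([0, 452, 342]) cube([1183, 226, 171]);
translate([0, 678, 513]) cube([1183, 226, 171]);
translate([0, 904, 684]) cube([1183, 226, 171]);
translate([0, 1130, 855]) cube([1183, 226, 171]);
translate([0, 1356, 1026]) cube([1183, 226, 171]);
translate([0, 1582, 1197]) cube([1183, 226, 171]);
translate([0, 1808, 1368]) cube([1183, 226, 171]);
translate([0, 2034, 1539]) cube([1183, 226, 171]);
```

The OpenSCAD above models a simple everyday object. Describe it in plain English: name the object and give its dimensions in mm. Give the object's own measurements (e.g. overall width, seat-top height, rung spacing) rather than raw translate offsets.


A straight staircase of 10 solid steps. Each step is 1183 mm wide (x), 226 mm deep (y, the going) and 171 mm tall (the rise). The first step rests on the floor; each subsequent step sits one going further in +y and one rise higher in +z, directly behind and above the previous step with no overlap.


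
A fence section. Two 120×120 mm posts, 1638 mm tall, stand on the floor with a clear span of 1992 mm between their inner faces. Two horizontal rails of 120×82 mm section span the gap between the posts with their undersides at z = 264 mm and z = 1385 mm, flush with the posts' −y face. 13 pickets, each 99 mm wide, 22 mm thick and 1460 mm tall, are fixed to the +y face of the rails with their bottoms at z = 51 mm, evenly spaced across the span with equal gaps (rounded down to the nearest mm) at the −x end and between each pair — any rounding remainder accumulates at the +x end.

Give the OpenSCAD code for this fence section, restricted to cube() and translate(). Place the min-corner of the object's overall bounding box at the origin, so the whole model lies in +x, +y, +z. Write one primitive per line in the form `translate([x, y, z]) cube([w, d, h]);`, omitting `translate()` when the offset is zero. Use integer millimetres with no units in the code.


cube([120, 120, 1638]);
translate([2112, 0, 0]) cube([120, 120, 1638]);
translate([120, 0, 264]) cube([1992, 120, 82]);
translate([120, 0, 1385]) cube([1992, 120, 82]);
translate([170, 120, 51]) cube([99, 22, 1460]);
translate([319, 120, 51]) cube([99, 22, 1460]);
translate([468, 120, 51]) cube([99, 22, 1460]);
translate([617, 120, 51]) cube([99, 22, 1460]);
translate([766, 120, 51]) cube([99, 22, 1460]);
translate([915, 120, 51]) cube([99, 22, 1460]);
translate([1064, 120, 51]) cube([99, 22, 1460]);
translate([1213, 120, 51]) cube([99, 22, 1460]);
translate([1362, 120, 51]) cube([99, 22, 1460]);
translate([1511, 120, 51]) cube([99, 22, 1460]);
translate([1660, 120, 51]) cube([99, 22, 1460]);
translate([1809, 120, 51]) cube([99, 22, 1460]);
translate([1958, 120, 51]) cube([99, 22, 1460]);
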